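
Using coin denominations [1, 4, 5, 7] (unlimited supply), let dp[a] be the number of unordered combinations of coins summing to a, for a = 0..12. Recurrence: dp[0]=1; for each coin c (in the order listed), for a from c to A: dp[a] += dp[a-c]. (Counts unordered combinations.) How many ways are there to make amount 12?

10

after  coin     0     1     2     3     4     5     6     7     8     9    10    11    12
          1     1     1     1     1     1     1     1     1     1     1     1     1     1
          4     1     1     1     1     2     2     2     2     3     3     3     3     4
          5     1     1     1     1     2     3     3     3     4     5     6     6     7
          7     1     1     1     1     2     3     3     4     5     6     7     8    10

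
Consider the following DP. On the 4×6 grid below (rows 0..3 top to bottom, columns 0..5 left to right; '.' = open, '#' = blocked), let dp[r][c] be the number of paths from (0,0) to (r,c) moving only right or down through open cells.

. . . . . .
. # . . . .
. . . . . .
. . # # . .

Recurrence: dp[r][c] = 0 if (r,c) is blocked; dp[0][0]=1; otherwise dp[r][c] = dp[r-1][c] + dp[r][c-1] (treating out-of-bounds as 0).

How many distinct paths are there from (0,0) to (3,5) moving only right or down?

r\c   0   1   2   3   4   5
  0   1   1   1   1   1   1
  1   1   0   1   2   3   4
  2   1   1   2   4   7  11
  3   1   2   0   0   7  18

18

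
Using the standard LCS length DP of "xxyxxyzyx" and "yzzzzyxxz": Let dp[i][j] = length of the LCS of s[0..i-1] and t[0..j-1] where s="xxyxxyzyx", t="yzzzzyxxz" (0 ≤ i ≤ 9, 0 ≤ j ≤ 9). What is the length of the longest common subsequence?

   ''  y  z  z  z  z  y  x  x  z
''  0  0  0  0  0  0  0  0  0  0
 x  0  0  0  0  0  0  0  1  1  1
 x  0  0  0  0  0  0  0  1  2  2
 y  0  1  1  1  1  1  1  1  2  2
 x  0  1  1  1  1  1  1  2  2  2
 x  0  1  1  1  1  1  1  2  3  3
 y  0  1  1  1  1  1  2  2  3  3
 z  0  1  2  2  2  2  2  2  3  4
 y  0  1  2  2  2  2  3  3  3  4
 x  0  1  2  2  2  2  3  4  4  4

4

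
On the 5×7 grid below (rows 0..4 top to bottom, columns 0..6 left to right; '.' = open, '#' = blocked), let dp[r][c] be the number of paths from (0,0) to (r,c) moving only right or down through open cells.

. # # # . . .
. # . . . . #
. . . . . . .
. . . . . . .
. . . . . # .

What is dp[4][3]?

r\c   0   1   2   3   4   5   6
  0   1   0   0   0   0   0   0
  1   1   0   0   0   0   0   0
  2   1   1   1   1   1   1   1
  3   1   2   3   4   5   6   7
  4   1   3   6  10  15   0   7

10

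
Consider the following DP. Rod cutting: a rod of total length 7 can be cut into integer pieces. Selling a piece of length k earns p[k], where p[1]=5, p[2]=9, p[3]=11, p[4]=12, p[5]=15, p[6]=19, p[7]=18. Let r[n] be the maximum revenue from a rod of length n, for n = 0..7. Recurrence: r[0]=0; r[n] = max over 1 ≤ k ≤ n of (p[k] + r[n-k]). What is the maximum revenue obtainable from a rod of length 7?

35

   n    0    1    2    3    4    5    6    7
r[n]    0    5   10   15   20   25   30   35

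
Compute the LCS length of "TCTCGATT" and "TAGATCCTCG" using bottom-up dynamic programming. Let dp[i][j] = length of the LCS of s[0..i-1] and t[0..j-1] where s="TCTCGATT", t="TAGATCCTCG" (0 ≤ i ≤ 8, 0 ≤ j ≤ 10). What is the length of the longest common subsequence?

5

   ''  T  A  G  A  T  C  C  T  C  G
''  0  0  0  0  0  0  0  0  0  0  0
 T  0  1  1  1  1  1  1  1  1  1  1
 C  0  1  1  1  1  1  2  2  2  2  2
 T  0  1  1  1  1  2  2  2  3  3  3
 C  0  1  1  1  1  2  3  3  3  4  4
 G  0  1  1  2  2  2  3  3  3  4  5
 A  0  1  2  2  3  3  3  3  3  4  5
 T  0  1  2  2  3  4  4  4  4  4  5
 T  0  1  2  2  3  4  4  4  5  5  5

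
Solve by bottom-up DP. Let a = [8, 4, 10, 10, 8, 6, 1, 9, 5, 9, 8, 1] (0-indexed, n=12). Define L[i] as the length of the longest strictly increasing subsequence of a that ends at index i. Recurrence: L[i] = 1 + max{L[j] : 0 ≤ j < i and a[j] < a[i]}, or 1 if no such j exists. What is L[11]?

   i    0    1    2    3    4    5    6    7    8    9   10   11
a[i]    8    4   10   10    8    6    1    9    5    9    8    1
L[i]    1    1    2    2    2    2    1    3    2    3    3    1

1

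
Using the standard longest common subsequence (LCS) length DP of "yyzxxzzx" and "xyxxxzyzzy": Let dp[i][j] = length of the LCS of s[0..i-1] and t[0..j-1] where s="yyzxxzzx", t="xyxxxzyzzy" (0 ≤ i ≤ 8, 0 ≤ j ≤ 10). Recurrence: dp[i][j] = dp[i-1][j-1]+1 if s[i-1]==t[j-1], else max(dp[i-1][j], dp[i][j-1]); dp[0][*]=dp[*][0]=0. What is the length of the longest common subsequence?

   ''  x  y  x  x  x  z  y  z  z  y
''  0  0  0  0  0  0  0  0  0  0  0
 y  0  0  1  1  1  1  1  1  1  1  1
 y  0  0  1  1  1  1  1  2  2  2  2
 z  0  0  1  1  1  1  2  2  3  3  3
 x  0  1  1  2  2  2  2  2  3  3  3
 x  0  1  1  2  3  3  3  3  3  3  3
 z  0  1  1  2  3  3  4  4  4  4  4
 z  0  1  1  2  3  3  4  4  5  5  5
 x  0  1  1  2  3  4  4  4  5  5  5

5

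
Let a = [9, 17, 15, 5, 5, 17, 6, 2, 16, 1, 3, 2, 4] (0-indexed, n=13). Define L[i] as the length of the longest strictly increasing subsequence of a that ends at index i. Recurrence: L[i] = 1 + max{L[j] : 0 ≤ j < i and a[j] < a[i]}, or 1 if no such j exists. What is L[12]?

   i    0    1    2    3    4    5    6    7    8    9   10   11   12
a[i]    9   17   15    5    5   17    6    2   16    1    3    2    4
L[i]    1    2    2    1    1    3    2    1    3    1    2    2    3

3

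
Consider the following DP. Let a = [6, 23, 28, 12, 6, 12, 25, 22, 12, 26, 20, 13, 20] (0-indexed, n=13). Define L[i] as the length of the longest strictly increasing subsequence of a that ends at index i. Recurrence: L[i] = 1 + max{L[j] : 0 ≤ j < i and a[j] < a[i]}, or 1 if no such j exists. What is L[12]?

   i    0    1    2    3    4    5    6    7    8    9   10   11   12
a[i]    6   23   28   12    6   12   25   22   12   26   20   13   20
L[i]    1    2    3    2    1    2    3    3    2    4    3    3    4

4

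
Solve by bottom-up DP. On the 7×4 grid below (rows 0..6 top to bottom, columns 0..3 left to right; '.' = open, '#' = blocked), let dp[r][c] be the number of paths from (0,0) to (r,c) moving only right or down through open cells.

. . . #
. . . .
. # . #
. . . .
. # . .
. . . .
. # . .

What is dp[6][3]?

18

r\c   0   1   2   3
  0   1   1   1   0
  1   1   2   3   3
  2   1   0   3   0
  3   1   1   4   4
  4   1   0   4   8
  5   1   1   5  13
  6   1   0   5  18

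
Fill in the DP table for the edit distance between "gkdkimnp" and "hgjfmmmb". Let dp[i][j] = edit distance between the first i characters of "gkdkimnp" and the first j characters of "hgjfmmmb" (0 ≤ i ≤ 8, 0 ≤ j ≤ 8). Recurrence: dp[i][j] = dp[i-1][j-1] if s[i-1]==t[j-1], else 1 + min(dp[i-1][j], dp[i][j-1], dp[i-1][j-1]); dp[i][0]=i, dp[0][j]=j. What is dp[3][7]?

6

   ''  h  g  j  f  m  m  m  b
''  0  1  2  3  4  5  6  7  8
 g  1  1  1  2  3  4  5  6  7
 k  2  2  2  2  3  4  5  6  7
 d  3  3  3  3  3  4  5  6  7
 k  4  4  4  4  4  4  5  6  7
 i  5  5  5  5  5  5  5  6  7
 m  6  6  6  6  6  5  5  5  6
 n  7  7  7  7  7  6  6  6  6
 p  8  8  8  8  8  7  7  7  7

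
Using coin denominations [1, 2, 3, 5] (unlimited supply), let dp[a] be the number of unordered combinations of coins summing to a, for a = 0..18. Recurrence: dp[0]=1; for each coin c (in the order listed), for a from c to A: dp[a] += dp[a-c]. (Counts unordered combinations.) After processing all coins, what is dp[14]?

after  coin     0     1     2     3     4     5     6     7     8     9    10    11    12    13    14    15    16    17    18
          1     1     1     1     1     1     1     1     1     1     1     1     1     1     1     1     1     1     1     1
          2     1     1     2     2     3     3     4     4     5     5     6     6     7     7     8     8     9     9    10
          3     1     1     2     3     4     5     7     8    10    12    14    16    19    21    24    27    30    33    37
          5     1     1     2     3     4     6     8    10    13    16    20    24    29    34    40    47    54    62    71

40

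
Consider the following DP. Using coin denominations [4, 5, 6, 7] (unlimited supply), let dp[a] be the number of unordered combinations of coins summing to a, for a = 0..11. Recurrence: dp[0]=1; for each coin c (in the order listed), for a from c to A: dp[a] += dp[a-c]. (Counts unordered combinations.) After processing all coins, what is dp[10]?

after  coin     0     1     2     3     4     5     6     7     8     9    10    11
          4     1     0     0     0     1     0     0     0     1     0     0     0
          5     1     0     0     0     1     1     0     0     1     1     1     0
          6     1     0     0     0     1     1     1     0     1     1     2     1
          7     1     0     0     0     1     1     1     1     1     1     2     2

2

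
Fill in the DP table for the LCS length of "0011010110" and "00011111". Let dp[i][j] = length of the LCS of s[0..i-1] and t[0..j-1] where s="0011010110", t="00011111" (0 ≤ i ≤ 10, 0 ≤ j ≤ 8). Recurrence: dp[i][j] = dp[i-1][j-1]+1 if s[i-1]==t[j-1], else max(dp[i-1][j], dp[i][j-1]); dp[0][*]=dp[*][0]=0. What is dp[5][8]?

4

   ''  0  0  0  1  1  1  1  1
''  0  0  0  0  0  0  0  0  0
 0  0  1  1  1  1  1  1  1  1
 0  0  1  2  2  2  2  2  2  2
 1  0  1  2  2  3  3  3  3  3
 1  0  1  2  2  3  4  4  4  4
 0  0  1  2  3  3  4  4  4  4
 1  0  1  2  3  4  4  5  5  5
 0  0  1  2  3  4  4  5  5  5
 1  0  1  2  3  4  5  5  6  6
 1  0  1  2  3  4  5  6  6  7
 0  0  1  2  3  4  5  6  6  7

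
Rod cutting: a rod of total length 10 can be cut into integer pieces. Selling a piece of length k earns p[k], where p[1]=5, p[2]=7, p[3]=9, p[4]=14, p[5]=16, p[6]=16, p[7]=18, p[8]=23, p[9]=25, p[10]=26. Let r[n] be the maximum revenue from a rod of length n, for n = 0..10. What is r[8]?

40

   n    0    1    2    3    4    5    6    7    8    9   10
r[n]    0    5   10   15   20   25   30   35   40   45   50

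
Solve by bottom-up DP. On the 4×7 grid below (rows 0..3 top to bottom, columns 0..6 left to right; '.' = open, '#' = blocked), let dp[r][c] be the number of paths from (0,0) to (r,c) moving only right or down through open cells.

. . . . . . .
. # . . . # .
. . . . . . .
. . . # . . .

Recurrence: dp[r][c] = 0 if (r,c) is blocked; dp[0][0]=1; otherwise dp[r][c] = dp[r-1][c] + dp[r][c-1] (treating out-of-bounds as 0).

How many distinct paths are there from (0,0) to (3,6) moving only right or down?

22

r\c   0   1   2   3   4   5   6
  0   1   1   1   1   1   1   1
  1   1   0   1   2   3   0   1
  2   1   1   2   4   7   7   8
  3   1   2   4   0   7  14  22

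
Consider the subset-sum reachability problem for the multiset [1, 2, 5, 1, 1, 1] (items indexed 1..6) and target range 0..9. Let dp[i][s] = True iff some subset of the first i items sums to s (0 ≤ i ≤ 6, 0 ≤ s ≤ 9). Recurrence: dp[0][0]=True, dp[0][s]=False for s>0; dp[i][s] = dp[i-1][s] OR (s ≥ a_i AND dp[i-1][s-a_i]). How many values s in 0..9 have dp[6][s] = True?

10

i\s   0   1   2   3   4   5   6   7   8   9
  0   T   F   F   F   F   F   F   F   F   F
  1   T   T   F   F   F   F   F   F   F   F
  2   T   T   T   T   F   F   F   F   F   F
  3   T   T   T   T   F   T   T   T   T   F
  4   T   T   T   T   T   T   T   T   T   T
  5   T   T   T   T   T   T   T   T   T   T
  6   T   T   T   T   T   T   T   T   T   T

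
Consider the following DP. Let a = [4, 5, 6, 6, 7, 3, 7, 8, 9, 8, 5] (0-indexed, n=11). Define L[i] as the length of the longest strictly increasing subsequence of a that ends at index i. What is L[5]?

   i    0    1    2    3    4    5    6    7    8    9   10
a[i]    4    5    6    6    7    3    7    8    9    8    5
L[i]    1    2    3    3    4    1    4    5    6    5    2

1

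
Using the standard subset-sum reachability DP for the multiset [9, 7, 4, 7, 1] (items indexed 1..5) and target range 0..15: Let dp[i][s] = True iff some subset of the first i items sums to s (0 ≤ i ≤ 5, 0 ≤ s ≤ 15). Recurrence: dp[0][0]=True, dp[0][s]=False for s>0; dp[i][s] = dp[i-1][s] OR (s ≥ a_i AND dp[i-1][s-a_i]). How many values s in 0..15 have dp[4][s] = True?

7

i\s   0   1   2   3   4   5   6   7   8   9  10  11  12  13  14  15
  0   T   F   F   F   F   F   F   F   F   F   F   F   F   F   F   F
  1   T   F   F   F   F   F   F   F   F   T   F   F   F   F   F   F
  2   T   F   F   F   F   F   F   T   F   T   F   F   F   F   F   F
  3   T   F   F   F   T   F   F   T   F   T   F   T   F   T   F   F
  4   T   F   F   F   T   F   F   T   F   T   F   T   F   T   T   F
  5   T   T   F   F   T   T   F   T   T   T   T   T   T   T   T   T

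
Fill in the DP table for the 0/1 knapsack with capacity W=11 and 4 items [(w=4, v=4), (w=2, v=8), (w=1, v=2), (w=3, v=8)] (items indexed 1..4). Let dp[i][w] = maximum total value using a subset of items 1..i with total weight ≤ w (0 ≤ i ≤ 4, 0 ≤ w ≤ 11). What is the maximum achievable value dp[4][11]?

i\w   0   1   2   3   4   5   6   7   8   9  10  11
  0   0   0   0   0   0   0   0   0   0   0   0   0
  1   0   0   0   0   4   4   4   4   4   4   4   4
  2   0   0   8   8   8   8  12  12  12  12  12  12
  3   0   2   8  10  10  10  12  14  14  14  14  14
  4   0   2   8  10  10  16  18  18  18  20  22  22

22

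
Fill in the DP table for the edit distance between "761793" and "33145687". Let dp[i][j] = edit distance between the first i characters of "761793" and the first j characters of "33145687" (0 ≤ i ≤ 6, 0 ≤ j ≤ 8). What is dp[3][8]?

   ''  3  3  1  4  5  6  8  7
''  0  1  2  3  4  5  6  7  8
 7  1  1  2  3  4  5  6  7  7
 6  2  2  2  3  4  5  5  6  7
 1  3  3  3  2  3  4  5  6  7
 7  4  4  4  3  3  4  5  6  6
 9  5  5  5  4  4  4  5  6  7
 3  6  5  5  5  5  5  5  6  7

7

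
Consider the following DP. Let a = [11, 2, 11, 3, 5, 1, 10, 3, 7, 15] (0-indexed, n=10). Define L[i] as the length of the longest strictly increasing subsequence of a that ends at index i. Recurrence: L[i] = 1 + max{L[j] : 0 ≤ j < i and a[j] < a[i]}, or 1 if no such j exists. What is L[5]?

   i    0    1    2    3    4    5    6    7    8    9
a[i]   11    2   11    3    5    1   10    3    7   15
L[i]    1    1    2    2    3    1    4    2    4    5

1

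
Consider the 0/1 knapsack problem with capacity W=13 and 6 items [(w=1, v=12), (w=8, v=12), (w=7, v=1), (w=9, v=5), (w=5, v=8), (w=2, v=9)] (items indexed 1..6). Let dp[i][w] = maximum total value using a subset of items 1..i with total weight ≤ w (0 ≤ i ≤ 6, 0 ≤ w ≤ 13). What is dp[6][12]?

i\w   0   1   2   3   4   5   6   7   8   9  10  11  12  13
  0   0   0   0   0   0   0   0   0   0   0   0   0   0   0
  1   0  12  12  12  12  12  12  12  12  12  12  12  12  12
  2   0  12  12  12  12  12  12  12  12  24  24  24  24  24
  3   0  12  12  12  12  12  12  12  13  24  24  24  24  24
  4   0  12  12  12  12  12  12  12  13  24  24  24  24  24
  5   0  12  12  12  12  12  20  20  20  24  24  24  24  24
  6   0  12  12  21  21  21  21  21  29  29  29  33  33  33

33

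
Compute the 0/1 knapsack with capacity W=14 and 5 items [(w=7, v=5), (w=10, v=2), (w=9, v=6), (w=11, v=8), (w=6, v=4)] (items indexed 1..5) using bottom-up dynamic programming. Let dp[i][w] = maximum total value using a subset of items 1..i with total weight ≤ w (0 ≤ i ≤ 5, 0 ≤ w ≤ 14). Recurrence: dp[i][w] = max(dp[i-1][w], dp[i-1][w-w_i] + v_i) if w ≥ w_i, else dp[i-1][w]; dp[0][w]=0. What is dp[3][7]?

5

i\w   0   1   2   3   4   5   6   7   8   9  10  11  12  13  14
  0   0   0   0   0   0   0   0   0   0   0   0   0   0   0   0
  1   0   0   0   0   0   0   0   5   5   5   5   5   5   5   5
  2   0   0   0   0   0   0   0   5   5   5   5   5   5   5   5
  3   0   0   0   0   0   0   0   5   5   6   6   6   6   6   6
  4   0   0   0   0   0   0   0   5   5   6   6   8   8   8   8
  5   0   0   0   0   0   0   4   5   5   6   6   8   8   9   9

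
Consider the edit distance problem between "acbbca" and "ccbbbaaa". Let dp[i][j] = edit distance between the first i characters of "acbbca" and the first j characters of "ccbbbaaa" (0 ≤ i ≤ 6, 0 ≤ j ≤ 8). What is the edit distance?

   ''  c  c  b  b  b  a  a  a
''  0  1  2  3  4  5  6  7  8
 a  1  1  2  3  4  5  5  6  7
 c  2  1  1  2  3  4  5  6  7
 b  3  2  2  1  2  3  4  5  6
 b  4  3  3  2  1  2  3  4  5
 c  5  4  3  3  2  2  3  4  5
 a  6  5  4  4  3  3  2  3  4

4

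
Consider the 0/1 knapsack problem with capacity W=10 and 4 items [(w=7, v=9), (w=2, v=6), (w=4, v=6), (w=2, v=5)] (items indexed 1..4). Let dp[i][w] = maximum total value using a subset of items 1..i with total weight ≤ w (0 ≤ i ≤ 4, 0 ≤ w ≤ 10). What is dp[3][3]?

i\w   0   1   2   3   4   5   6   7   8   9  10
  0   0   0   0   0   0   0   0   0   0   0   0
  1   0   0   0   0   0   0   0   9   9   9   9
  2   0   0   6   6   6   6   6   9   9  15  15
  3   0   0   6   6   6   6  12  12  12  15  15
  4   0   0   6   6  11  11  12  12  17  17  17

6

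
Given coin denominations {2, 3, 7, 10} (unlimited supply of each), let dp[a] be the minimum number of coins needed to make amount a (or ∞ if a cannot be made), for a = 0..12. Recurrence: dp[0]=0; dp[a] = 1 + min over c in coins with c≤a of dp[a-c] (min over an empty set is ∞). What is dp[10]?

 a  0  1  2  3  4  5  6  7  8  9 10 11 12
dp  0  -  1  1  2  2  2  1  3  2  1  3  2
(- denotes ∞ / unreachable)

1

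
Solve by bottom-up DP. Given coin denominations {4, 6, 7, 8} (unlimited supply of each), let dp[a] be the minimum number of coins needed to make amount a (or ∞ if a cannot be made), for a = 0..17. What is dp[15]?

 a  0  1  2  3  4  5  6  7  8  9 10 11 12 13 14 15 16 17
dp  0  -  -  -  1  -  1  1  1  -  2  2  2  2  2  2  2  3
(- denotes ∞ / unreachable)

2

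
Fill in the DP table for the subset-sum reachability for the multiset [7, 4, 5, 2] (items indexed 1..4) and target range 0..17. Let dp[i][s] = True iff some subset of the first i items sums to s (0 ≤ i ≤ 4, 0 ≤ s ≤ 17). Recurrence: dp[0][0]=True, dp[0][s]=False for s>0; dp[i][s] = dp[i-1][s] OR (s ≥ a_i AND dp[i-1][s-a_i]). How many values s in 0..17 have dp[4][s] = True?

12

i\s   0   1   2   3   4   5   6   7   8   9  10  11  12  13  14  15  16  17
  0   T   F   F   F   F   F   F   F   F   F   F   F   F   F   F   F   F   F
  1   T   F   F   F   F   F   F   T   F   F   F   F   F   F   F   F   F   F
  2   T   F   F   F   T   F   F   T   F   F   F   T   F   F   F   F   F   F
  3   T   F   F   F   T   T   F   T   F   T   F   T   T   F   F   F   T   F
  4   T   F   T   F   T   T   T   T   F   T   F   T   T   T   T   F   T   F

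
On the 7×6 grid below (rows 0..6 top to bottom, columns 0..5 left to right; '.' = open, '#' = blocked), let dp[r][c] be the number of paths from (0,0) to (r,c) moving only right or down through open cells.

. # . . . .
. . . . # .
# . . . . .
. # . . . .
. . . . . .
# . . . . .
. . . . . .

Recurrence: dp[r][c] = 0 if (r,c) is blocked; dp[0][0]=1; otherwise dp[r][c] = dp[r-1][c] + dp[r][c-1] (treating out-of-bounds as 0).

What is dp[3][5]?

11

r\c   0   1   2   3   4   5
  0   1   0   0   0   0   0
  1   1   1   1   1   0   0
  2   0   1   2   3   3   3
  3   0   0   2   5   8  11
  4   0   0   2   7  15  26
  5   0   0   2   9  24  50
  6   0   0   2  11  35  85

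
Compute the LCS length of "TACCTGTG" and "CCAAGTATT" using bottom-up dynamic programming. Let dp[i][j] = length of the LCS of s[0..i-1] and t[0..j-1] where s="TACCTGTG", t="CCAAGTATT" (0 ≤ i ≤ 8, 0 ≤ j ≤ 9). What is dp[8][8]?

   ''  C  C  A  A  G  T  A  T  T
''  0  0  0  0  0  0  0  0  0  0
 T  0  0  0  0  0  0  1  1  1  1
 A  0  0  0  1  1  1  1  2  2  2
 C  0  1  1  1  1  1  1  2  2  2
 C  0  1  2  2  2  2  2  2  2  2
 T  0  1  2  2  2  2  3  3  3  3
 G  0  1  2  2  2  3  3  3  3  3
 T  0  1  2  2  2  3  4  4  4  4
 G  0  1  2  2  2  3  4  4  4  4

4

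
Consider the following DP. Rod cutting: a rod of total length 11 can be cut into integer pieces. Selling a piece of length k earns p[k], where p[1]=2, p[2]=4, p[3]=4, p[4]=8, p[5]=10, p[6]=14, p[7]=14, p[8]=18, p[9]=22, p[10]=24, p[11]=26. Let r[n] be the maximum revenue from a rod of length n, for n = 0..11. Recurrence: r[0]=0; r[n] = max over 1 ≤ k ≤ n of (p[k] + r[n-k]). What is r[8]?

18

   n    0    1    2    3    4    5    6    7    8    9   10   11
r[n]    0    2    4    6    8   10   14   16   18   22   24   26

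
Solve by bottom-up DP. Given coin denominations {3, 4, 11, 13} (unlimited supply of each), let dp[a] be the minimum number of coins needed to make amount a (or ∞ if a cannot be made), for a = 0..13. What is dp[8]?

 a  0  1  2  3  4  5  6  7  8  9 10 11 12 13
dp  0  -  -  1  1  -  2  2  2  3  3  1  3  1
(- denotes ∞ / unreachable)

2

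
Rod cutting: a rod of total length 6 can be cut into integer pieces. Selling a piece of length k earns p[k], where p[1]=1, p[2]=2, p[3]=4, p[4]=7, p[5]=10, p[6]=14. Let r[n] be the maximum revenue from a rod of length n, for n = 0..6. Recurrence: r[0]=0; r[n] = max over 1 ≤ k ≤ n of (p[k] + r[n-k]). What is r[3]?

   n    0    1    2    3    4    5    6
r[n]    0    1    2    4    7   10   14

4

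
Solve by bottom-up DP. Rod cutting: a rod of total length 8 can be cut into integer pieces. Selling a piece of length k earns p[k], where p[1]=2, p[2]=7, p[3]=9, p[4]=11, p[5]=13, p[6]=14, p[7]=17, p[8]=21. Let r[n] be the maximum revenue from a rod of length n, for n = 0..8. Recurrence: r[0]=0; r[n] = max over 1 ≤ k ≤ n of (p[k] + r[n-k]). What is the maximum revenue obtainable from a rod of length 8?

   n    0    1    2    3    4    5    6    7    8
r[n]    0    2    7    9   14   16   21   23   28

28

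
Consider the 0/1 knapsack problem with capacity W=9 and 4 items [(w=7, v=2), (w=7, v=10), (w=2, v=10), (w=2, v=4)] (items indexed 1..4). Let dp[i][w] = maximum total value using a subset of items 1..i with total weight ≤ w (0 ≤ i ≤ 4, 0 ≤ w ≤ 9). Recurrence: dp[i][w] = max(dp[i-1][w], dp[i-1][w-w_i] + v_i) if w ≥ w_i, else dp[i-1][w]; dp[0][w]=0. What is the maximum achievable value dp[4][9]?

20

i\w   0   1   2   3   4   5   6   7   8   9
  0   0   0   0   0   0   0   0   0   0   0
  1   0   0   0   0   0   0   0   2   2   2
  2   0   0   0   0   0   0   0  10  10  10
  3   0   0  10  10  10  10  10  10  10  20
  4   0   0  10  10  14  14  14  14  14  20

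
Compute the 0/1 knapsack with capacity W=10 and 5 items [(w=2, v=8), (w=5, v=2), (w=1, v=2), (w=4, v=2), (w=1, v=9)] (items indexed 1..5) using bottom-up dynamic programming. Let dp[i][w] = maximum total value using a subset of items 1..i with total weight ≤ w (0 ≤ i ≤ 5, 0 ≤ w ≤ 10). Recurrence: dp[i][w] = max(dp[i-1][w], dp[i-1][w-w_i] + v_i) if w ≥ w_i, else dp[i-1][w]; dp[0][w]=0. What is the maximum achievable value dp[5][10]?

21

i\w   0   1   2   3   4   5   6   7   8   9  10
  0   0   0   0   0   0   0   0   0   0   0   0
  1   0   0   8   8   8   8   8   8   8   8   8
  2   0   0   8   8   8   8   8  10  10  10  10
  3   0   2   8  10  10  10  10  10  12  12  12
  4   0   2   8  10  10  10  10  12  12  12  12
  5   0   9  11  17  19  19  19  19  21  21  21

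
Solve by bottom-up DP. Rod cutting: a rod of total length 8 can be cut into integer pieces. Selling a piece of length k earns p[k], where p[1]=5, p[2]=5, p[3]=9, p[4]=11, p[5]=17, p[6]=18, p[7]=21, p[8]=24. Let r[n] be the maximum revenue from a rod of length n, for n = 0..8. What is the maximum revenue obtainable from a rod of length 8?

   n    0    1    2    3    4    5    6    7    8
r[n]    0    5   10   15   20   25   30   35   40

40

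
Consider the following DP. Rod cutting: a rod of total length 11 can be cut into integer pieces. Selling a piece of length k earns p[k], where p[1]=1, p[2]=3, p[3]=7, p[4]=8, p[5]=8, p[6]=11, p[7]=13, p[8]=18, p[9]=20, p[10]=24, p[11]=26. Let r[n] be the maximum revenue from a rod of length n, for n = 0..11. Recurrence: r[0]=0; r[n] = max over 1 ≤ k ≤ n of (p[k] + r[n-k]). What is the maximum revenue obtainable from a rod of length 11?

   n    0    1    2    3    4    5    6    7    8    9   10   11
r[n]    0    1    3    7    8   10   14   15   18   21   24   26

26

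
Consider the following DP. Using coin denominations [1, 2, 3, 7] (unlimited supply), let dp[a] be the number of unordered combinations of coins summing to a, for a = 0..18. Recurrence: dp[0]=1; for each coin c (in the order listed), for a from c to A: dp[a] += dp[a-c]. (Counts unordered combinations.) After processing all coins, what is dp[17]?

50

after  coin     0     1     2     3     4     5     6     7     8     9    10    11    12    13    14    15    16    17    18
          1     1     1     1     1     1     1     1     1     1     1     1     1     1     1     1     1     1     1     1
          2     1     1     2     2     3     3     4     4     5     5     6     6     7     7     8     8     9     9    10
          3     1     1     2     3     4     5     7     8    10    12    14    16    19    21    24    27    30    33    37
          7     1     1     2     3     4     5     7     9    11    14    17    20    24    28    33    38    44    50    57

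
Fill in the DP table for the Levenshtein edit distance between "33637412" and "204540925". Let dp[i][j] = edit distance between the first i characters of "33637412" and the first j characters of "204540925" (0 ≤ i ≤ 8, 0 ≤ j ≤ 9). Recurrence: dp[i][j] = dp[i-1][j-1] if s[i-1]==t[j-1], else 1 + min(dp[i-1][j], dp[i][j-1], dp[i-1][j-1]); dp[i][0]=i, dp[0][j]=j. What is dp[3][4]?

   ''  2  0  4  5  4  0  9  2  5
''  0  1  2  3  4  5  6  7  8  9
 3  1  1  2  3  4  5  6  7  8  9
 3  2  2  2  3  4  5  6  7  8  9
 6  3  3  3  3  4  5  6  7  8  9
 3  4  4  4  4  4  5  6  7  8  9
 7  5  5  5  5  5  5  6  7  8  9
 4  6  6  6  5  6  5  6  7  8  9
 1  7  7  7  6  6  6  6  7  8  9
 2  8  7  8  7  7  7  7  7  7  8

4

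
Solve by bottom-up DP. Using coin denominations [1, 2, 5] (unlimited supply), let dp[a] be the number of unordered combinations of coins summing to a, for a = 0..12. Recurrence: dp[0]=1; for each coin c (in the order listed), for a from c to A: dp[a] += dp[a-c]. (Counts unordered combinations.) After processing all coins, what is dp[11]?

11

after  coin     0     1     2     3     4     5     6     7     8     9    10    11    12
          1     1     1     1     1     1     1     1     1     1     1     1     1     1
          2     1     1     2     2     3     3     4     4     5     5     6     6     7
          5     1     1     2     2     3     4     5     6     7     8    10    11    13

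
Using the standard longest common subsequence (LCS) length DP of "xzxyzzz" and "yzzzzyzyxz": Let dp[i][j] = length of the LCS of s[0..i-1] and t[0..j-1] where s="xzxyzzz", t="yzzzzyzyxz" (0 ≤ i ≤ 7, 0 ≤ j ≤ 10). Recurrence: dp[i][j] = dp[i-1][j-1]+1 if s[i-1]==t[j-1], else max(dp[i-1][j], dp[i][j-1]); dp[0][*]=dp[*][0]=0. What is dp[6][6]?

3

   ''  y  z  z  z  z  y  z  y  x  z
''  0  0  0  0  0  0  0  0  0  0  0
 x  0  0  0  0  0  0  0  0  0  1  1
 z  0  0  1  1  1  1  1  1  1  1  2
 x  0  0  1  1  1  1  1  1  1  2  2
 y  0  1  1  1  1  1  2  2  2  2  2
 z  0  1  2  2  2  2  2  3  3  3  3
 z  0  1  2  3  3  3  3  3  3  3  4
 z  0  1  2  3  4  4  4  4  4  4  4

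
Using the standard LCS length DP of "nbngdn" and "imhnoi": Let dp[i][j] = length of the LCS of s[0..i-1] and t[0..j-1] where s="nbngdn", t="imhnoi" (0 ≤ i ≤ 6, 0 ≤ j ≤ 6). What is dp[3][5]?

   ''  i  m  h  n  o  i
''  0  0  0  0  0  0  0
 n  0  0  0  0  1  1  1
 b  0  0  0  0  1  1  1
 n  0  0  0  0  1  1  1
 g  0  0  0  0  1  1  1
 d  0  0  0  0  1  1  1
 n  0  0  0  0  1  1  1

1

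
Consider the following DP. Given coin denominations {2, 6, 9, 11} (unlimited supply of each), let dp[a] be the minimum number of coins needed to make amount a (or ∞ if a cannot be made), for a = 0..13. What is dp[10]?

 a  0  1  2  3  4  5  6  7  8  9 10 11 12 13
dp  0  -  1  -  2  -  1  -  2  1  3  1  2  2
(- denotes ∞ / unreachable)

3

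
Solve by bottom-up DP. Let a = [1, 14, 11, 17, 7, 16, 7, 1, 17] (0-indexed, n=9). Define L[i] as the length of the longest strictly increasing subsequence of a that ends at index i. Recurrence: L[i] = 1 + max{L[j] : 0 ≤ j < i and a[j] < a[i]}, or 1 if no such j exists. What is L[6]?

2

   i    0    1    2    3    4    5    6    7    8
a[i]    1   14   11   17    7   16    7    1   17
L[i]    1    2    2    3    2    3    2    1    4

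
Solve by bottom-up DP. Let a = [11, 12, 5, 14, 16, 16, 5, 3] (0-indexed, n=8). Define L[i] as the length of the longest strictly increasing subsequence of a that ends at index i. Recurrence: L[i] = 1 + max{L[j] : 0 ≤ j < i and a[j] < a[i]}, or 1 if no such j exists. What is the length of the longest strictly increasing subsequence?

   i    0    1    2    3    4    5    6    7
a[i]   11   12    5   14   16   16    5    3
L[i]    1    2    1    3    4    4    1    1

4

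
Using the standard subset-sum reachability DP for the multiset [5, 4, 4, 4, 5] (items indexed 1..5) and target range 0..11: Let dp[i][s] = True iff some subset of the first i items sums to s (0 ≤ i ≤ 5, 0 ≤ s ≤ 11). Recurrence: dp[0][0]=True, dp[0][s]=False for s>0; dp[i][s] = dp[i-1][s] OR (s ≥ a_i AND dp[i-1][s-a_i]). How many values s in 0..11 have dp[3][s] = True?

i\s   0   1   2   3   4   5   6   7   8   9  10  11
  0   T   F   F   F   F   F   F   F   F   F   F   F
  1   T   F   F   F   F   T   F   F   F   F   F   F
  2   T   F   F   F   T   T   F   F   F   T   F   F
  3   T   F   F   F   T   T   F   F   T   T   F   F
  4   T   F   F   F   T   T   F   F   T   T   F   F
  5   T   F   F   F   T   T   F   F   T   T   T   F

5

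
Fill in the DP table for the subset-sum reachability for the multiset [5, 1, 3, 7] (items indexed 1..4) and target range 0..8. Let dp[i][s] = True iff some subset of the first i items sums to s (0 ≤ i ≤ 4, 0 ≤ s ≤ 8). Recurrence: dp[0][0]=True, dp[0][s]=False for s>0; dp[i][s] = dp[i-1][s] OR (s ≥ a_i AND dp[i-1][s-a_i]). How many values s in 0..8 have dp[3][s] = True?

i\s   0   1   2   3   4   5   6   7   8
  0   T   F   F   F   F   F   F   F   F
  1   T   F   F   F   F   T   F   F   F
  2   T   T   F   F   F   T   T   F   F
  3   T   T   F   T   T   T   T   F   T
  4   T   T   F   T   T   T   T   T   T

7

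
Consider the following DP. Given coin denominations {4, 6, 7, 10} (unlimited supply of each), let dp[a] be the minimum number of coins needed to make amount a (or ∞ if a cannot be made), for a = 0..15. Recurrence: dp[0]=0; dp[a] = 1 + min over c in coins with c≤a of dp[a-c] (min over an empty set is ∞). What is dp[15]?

 a  0  1  2  3  4  5  6  7  8  9 10 11 12 13 14 15
dp  0  -  -  -  1  -  1  1  2  -  1  2  2  2  2  3
(- denotes ∞ / unreachable)

3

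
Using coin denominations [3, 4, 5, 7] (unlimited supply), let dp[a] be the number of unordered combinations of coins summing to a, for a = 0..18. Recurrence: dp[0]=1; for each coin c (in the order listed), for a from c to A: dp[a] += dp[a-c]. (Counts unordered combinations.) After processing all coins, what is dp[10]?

after  coin     0     1     2     3     4     5     6     7     8     9    10    11    12    13    14    15    16    17    18
          3     1     0     0     1     0     0     1     0     0     1     0     0     1     0     0     1     0     0     1
          4     1     0     0     1     1     0     1     1     1     1     1     1     2     1     1     2     2     1     2
          5     1     0     0     1     1     1     1     1     2     2     2     2     3     3     3     4     4     4     5
          7     1     0     0     1     1     1     1     2     2     2     3     3     4     4     5     6     6     7     8

3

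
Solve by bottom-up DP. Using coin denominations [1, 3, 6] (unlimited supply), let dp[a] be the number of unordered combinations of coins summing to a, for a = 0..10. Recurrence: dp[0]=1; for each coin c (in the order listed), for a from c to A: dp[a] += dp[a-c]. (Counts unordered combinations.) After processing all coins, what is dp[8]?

4

after  coin     0     1     2     3     4     5     6     7     8     9    10
          1     1     1     1     1     1     1     1     1     1     1     1
          3     1     1     1     2     2     2     3     3     3     4     4
          6     1     1     1     2     2     2     4     4     4     6     6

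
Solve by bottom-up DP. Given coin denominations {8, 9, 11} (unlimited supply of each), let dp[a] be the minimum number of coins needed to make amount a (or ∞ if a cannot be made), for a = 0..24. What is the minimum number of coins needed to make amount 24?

3

 a  0  1  2  3  4  5  6  7  8  9 10 11 12 13 14 15 16 17 18 19 20 21 22 23 24
dp  0  -  -  -  -  -  -  -  1  1  -  1  -  -  -  -  2  2  2  2  2  -  2  -  3
(- denotes ∞ / unreachable)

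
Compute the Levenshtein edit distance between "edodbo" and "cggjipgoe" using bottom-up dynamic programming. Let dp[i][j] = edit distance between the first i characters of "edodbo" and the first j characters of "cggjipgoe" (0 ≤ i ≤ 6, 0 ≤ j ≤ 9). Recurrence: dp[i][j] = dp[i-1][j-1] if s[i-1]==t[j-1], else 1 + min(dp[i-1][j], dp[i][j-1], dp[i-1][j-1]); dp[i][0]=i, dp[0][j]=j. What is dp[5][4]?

5

   ''  c  g  g  j  i  p  g  o  e
''  0  1  2  3  4  5  6  7  8  9
 e  1  1  2  3  4  5  6  7  8  8
 d  2  2  2  3  4  5  6  7  8  9
 o  3  3  3  3  4  5  6  7  7  8
 d  4  4  4  4  4  5  6  7  8  8
 b  5  5  5  5  5  5  6  7  8  9
 o  6  6  6  6  6  6  6  7  7  8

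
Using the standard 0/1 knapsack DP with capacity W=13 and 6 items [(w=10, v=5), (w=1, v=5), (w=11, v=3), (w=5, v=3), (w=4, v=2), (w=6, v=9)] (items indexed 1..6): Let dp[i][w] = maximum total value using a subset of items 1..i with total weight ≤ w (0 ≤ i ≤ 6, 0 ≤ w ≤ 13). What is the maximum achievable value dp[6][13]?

i\w   0   1   2   3   4   5   6   7   8   9  10  11  12  13
  0   0   0   0   0   0   0   0   0   0   0   0   0   0   0
  1   0   0   0   0   0   0   0   0   0   0   5   5   5   5
  2   0   5   5   5   5   5   5   5   5   5   5  10  10  10
  3   0   5   5   5   5   5   5   5   5   5   5  10  10  10
  4   0   5   5   5   5   5   8   8   8   8   8  10  10  10
  5   0   5   5   5   5   7   8   8   8   8  10  10  10  10
  6   0   5   5   5   5   7   9  14  14  14  14  16  17  17

17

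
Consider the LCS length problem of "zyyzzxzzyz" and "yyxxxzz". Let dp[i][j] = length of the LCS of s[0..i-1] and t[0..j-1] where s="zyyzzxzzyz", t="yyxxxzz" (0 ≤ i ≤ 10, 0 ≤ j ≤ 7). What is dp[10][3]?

   ''  y  y  x  x  x  z  z
''  0  0  0  0  0  0  0  0
 z  0  0  0  0  0  0  1  1
 y  0  1  1  1  1  1  1  1
 y  0  1  2  2  2  2  2  2
 z  0  1  2  2  2  2  3  3
 z  0  1  2  2  2  2  3  4
 x  0  1  2  3  3  3  3  4
 z  0  1  2  3  3  3  4  4
 z  0  1  2  3  3  3  4  5
 y  0  1  2  3  3  3  4  5
 z  0  1  2  3  3  3  4  5

3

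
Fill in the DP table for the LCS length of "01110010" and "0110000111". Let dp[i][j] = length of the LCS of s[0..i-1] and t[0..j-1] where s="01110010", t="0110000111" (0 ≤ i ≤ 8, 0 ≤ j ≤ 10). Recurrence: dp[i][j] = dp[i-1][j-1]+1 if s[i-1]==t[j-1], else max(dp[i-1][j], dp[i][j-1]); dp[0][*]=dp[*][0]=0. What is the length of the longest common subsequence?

   ''  0  1  1  0  0  0  0  1  1  1
''  0  0  0  0  0  0  0  0  0  0  0
 0  0  1  1  1  1  1  1  1  1  1  1
 1  0  1  2  2  2  2  2  2  2  2  2
 1  0  1  2  3  3  3  3  3  3  3  3
 1  0  1  2  3  3  3  3  3  4  4  4
 0  0  1  2  3  4  4  4  4  4  4  4
 0  0  1  2  3  4  5  5  5  5  5  5
 1  0  1  2  3  4  5  5  5  6  6  6
 0  0  1  2  3  4  5  6  6  6  6  6

6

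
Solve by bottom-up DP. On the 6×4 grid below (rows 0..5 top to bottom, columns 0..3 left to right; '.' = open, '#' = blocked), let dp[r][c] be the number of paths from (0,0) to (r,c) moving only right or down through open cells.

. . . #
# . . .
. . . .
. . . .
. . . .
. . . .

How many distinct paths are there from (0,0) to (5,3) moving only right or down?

20

r\c   0   1   2   3
  0   1   1   1   0
  1   0   1   2   2
  2   0   1   3   5
  3   0   1   4   9
  4   0   1   5  14
  5   0   1   6  20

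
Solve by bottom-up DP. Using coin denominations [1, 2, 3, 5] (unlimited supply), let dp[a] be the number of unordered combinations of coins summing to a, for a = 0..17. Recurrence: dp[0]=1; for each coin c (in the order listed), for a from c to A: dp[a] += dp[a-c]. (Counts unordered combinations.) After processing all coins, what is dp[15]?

47

after  coin     0     1     2     3     4     5     6     7     8     9    10    11    12    13    14    15    16    17
          1     1     1     1     1     1     1     1     1     1     1     1     1     1     1     1     1     1     1
          2     1     1     2     2     3     3     4     4     5     5     6     6     7     7     8     8     9     9
          3     1     1     2     3     4     5     7     8    10    12    14    16    19    21    24    27    30    33
          5     1     1     2     3     4     6     8    10    13    16    20    24    29    34    40    47    54    62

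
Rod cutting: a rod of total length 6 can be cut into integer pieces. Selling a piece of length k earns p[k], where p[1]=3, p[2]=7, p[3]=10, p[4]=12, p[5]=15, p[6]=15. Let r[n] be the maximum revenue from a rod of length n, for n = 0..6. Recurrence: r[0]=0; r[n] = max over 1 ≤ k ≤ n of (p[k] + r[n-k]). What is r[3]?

10

   n    0    1    2    3    4    5    6
r[n]    0    3    7   10   14   17   21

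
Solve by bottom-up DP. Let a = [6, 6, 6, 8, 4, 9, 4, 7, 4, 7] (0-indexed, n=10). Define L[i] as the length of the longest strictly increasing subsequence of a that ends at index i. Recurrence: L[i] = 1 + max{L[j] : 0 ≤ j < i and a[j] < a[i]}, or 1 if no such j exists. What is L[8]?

   i    0    1    2    3    4    5    6    7    8    9
a[i]    6    6    6    8    4    9    4    7    4    7
L[i]    1    1    1    2    1    3    1    2    1    2

1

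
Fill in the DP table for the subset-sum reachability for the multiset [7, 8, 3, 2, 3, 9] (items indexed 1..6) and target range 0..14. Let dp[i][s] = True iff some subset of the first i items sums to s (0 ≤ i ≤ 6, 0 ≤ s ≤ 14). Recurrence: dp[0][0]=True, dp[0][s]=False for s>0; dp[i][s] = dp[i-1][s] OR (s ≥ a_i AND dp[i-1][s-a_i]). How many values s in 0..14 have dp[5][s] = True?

i\s   0   1   2   3   4   5   6   7   8   9  10  11  12  13  14
  0   T   F   F   F   F   F   F   F   F   F   F   F   F   F   F
  1   T   F   F   F   F   F   F   T   F   F   F   F   F   F   F
  2   T   F   F   F   F   F   F   T   T   F   F   F   F   F   F
  3   T   F   F   T   F   F   F   T   T   F   T   T   F   F   F
  4   T   F   T   T   F   T   F   T   T   T   T   T   T   T   F
  5   T   F   T   T   F   T   T   T   T   T   T   T   T   T   T
  6   T   F   T   T   F   T   T   T   T   T   T   T   T   T   T

13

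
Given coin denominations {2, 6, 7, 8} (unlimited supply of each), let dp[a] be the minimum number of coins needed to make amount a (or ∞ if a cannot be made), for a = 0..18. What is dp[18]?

 a  0  1  2  3  4  5  6  7  8  9 10 11 12 13 14 15 16 17 18
dp  0  -  1  -  2  -  1  1  1  2  2  3  2  2  2  2  2  3  3
(- denotes ∞ / unreachable)

3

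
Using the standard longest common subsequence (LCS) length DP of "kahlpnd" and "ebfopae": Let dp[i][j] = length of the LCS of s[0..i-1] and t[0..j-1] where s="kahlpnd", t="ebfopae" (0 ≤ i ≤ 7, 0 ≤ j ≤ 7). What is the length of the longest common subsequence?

   ''  e  b  f  o  p  a  e
''  0  0  0  0  0  0  0  0
 k  0  0  0  0  0  0  0  0
 a  0  0  0  0  0  0  1  1
 h  0  0  0  0  0  0  1  1
 l  0  0  0  0  0  0  1  1
 p  0  0  0  0  0  1  1  1
 n  0  0  0  0  0  1  1  1
 d  0  0  0  0  0  1  1  1

1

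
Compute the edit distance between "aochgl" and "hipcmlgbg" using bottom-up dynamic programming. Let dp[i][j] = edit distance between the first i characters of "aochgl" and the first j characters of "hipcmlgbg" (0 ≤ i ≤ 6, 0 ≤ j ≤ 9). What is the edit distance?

7

   ''  h  i  p  c  m  l  g  b  g
''  0  1  2  3  4  5  6  7  8  9
 a  1  1  2  3  4  5  6  7  8  9
 o  2  2  2  3  4  5  6  7  8  9
 c  3  3  3  3  3  4  5  6  7  8
 h  4  3  4  4  4  4  5  6  7  8
 g  5  4  4  5  5  5  5  5  6  7
 l  6  5  5  5  6  6  5  6  6  7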